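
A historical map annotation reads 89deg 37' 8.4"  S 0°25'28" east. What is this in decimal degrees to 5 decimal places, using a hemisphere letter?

89.61900° S, 0.42444° E

Latitude: 37′ + 8.4″ = 37.14000′; 89 + 37.14000/60 = 89.619000
λ: 0 + 25/60 + 28/3600 = 0.424444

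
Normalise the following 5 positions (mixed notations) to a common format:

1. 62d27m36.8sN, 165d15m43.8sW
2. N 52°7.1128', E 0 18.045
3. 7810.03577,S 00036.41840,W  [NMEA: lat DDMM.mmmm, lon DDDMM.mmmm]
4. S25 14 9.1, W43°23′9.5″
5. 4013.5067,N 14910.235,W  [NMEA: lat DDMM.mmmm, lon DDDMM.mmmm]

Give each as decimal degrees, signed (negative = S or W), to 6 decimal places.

Point 1:
  Latitude: 62° + 27/60 + 36.8/3600 = 62 + 0.450000 + 0.010222 = 62.4602222
  N → positive
  Lon: 165° + 15/60 + 43.8/3600 = 165 + 0.250000 + 0.012167 = 165.2621667
  W → negative
Point 2:
  φ: 52 + 7.1128/60 = 52.1185467
  N ⇒ keep positive
  Lon: 18.045′ = 0.300750°; total 0.3007500
  E ⇒ keep positive
Point 3:
  φ: split at 2 digits → 78° and 10.03577′; 78 + 10.03577/60 = 78.1672628
  S ⇒ negate
  Lon: degrees = first 3 digits = 0, minutes = 36.4184; 0 + 36.4184/60 = 0.6069733
  W ⇒ negate
Point 4:
  Lat: 14′ + 9.1″ = 14.15167′; 25 + 14.15167/60 = 25.2358611
  S → negative
  λ: 43° + 23/60 + 9.5/3600 = 43 + 0.383333 + 0.002639 = 43.3859722
  W → negative
Point 5:
  Latitude: split at 2 digits → 40° and 13.5067′; 40 + 13.5067/60 = 40.2251117
  N → positive
  λ: degrees = first 3 digits = 149, minutes = 10.235; 149 + 10.235/60 = 149.1705833
  hemisphere W, so the sign is −

1. 62.460222, -165.262167
2. 52.118547, 0.300750
3. -78.167263, -0.606973
4. -25.235861, -43.385972
5. 40.225112, -149.170583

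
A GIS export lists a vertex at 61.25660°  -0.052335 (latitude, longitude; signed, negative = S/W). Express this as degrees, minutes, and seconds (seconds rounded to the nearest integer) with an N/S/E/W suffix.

φ: 0.256600° → 15.39600′; 0.39600 × 60 = 23.76″
Longitude is negative → W; |value| = 0.052335
λ: 0.052335 × 60 = 3.14010′ → 3′, remainder × 60 = 8.41″

61°15′24″ N, 0°03′8″ W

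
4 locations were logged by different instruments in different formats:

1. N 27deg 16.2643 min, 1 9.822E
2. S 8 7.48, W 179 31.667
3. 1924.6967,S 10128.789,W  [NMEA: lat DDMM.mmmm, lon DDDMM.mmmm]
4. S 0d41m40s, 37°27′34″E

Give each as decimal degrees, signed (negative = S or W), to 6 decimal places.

1. 27.271072, 1.163700
2. -8.124667, -179.527783
3. -19.411612, -101.479817
4. -0.694444, 37.459444

Point 1:
  φ: 16.2643′ = 0.271072°; total 27.2710717
  N → positive
  Longitude: 9.822′ = 0.163700°; total 1.1637000
  E ⇒ keep positive
Point 2:
  φ: 8 + 7.48/60 = 8.1246667
  S ⇒ negate
  Longitude: 179 + 31.667/60 = 179.5277833
  hemisphere W, so the sign is −
Point 3:
  φ: split at 2 digits → 19° and 24.6967′; 19 + 24.6967/60 = 19.4116117
  S → negative
  Lon: degrees = first 3 digits = 101, minutes = 28.789; 101 + 28.789/60 = 101.4798167
  hemisphere W, so the sign is −
Point 4:
  Latitude: 0 + 41/60 + 40/3600 = 0.6944444
  S ⇒ negate
  Lon: 27′ + 34″ = 27.56667′; 37 + 27.56667/60 = 37.4594444
  E ⇒ keep positive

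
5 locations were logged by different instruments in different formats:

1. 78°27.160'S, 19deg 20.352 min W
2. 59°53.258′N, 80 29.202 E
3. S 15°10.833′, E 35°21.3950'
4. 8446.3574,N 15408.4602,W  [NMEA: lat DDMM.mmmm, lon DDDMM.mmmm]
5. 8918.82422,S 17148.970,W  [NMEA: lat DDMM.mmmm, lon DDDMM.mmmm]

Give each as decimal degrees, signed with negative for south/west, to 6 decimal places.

1. -78.452667, -19.339200
2. 59.887633, 80.486700
3. -15.180550, 35.356583
4. 84.772623, -154.141003
5. -89.313737, -171.816167

Point 1:
  Latitude: 27.16′ = 0.452667°; total 78.4526667
  S → negative
  λ: 20.352′ = 0.339200°; total 19.3392000
  hemisphere W, so the sign is −
Point 2:
  Latitude: 53.258′ = 0.887633°; total 59.8876333
  N → positive
  Longitude: 80 + 29.202/60 = 80.4867000
  E → positive
Point 3:
  Lat: 15 + 10.833/60 = 15.1805500
  S → negative
  Longitude: 35 + 21.395/60 = 35.3565833
  E → positive
Point 4:
  Latitude: split at 2 digits → 84° and 46.3574′; 84 + 46.3574/60 = 84.7726233
  N ⇒ keep positive
  λ: degrees = first 3 digits = 154, minutes = 8.4602; 154 + 8.4602/60 = 154.1410033
  W ⇒ negate
Point 5:
  Latitude: split at 2 digits → 89° and 18.82422′; 89 + 18.82422/60 = 89.3137370
  S → negative
  Lon: degrees = first 3 digits = 171, minutes = 48.97; 171 + 48.97/60 = 171.8161667
  W → negative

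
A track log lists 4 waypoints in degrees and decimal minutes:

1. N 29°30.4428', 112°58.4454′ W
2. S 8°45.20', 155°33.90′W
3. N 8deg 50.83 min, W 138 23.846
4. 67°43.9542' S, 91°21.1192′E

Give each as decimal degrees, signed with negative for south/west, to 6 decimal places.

Point 1:
  Latitude: 29 + 30.4428/60 = 29.5073800
  N → positive
  λ: 58.4454′ = 0.974090°; total 112.9740900
  W → negative
Point 2:
  Latitude: 8 + 45.2/60 = 8.7533333
  hemisphere S, so the sign is −
  Longitude: 33.9′ = 0.565000°; total 155.5650000
  hemisphere W, so the sign is −
Point 3:
  Latitude: 8 + 50.83/60 = 8.8471667
  N → positive
  Longitude: 23.846′ = 0.397433°; total 138.3974333
  W ⇒ negate
Point 4:
  Lat: 67 + 43.9542/60 = 67.7325700
  S → negative
  Longitude: 91 + 21.1192/60 = 91.3519867
  E → positive

1. 29.507380, -112.974090
2. -8.753333, -155.565000
3. 8.847167, -138.397433
4. -67.732570, 91.351987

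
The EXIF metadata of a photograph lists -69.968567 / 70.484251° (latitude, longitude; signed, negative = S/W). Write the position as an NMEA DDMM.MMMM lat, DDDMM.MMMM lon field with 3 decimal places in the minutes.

Latitude is negative → S; |value| = 69.968567
Lat: 69° + 0.968567 × 60 = 69° 58.11402′
Longitude: minutes = (70.484251 − 70) × 60 = 29.05506

6958.114,S / 07029.055,E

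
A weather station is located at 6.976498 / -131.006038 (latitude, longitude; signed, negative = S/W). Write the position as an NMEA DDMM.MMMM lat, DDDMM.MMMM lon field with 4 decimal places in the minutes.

0658.5899,N / 13100.3623,W

Latitude: fractional part 0.976498 → 58.589880 minutes
Longitude is negative → W; |value| = 131.006038
Lon: minutes = (131.006038 − 131) × 60 = 0.362280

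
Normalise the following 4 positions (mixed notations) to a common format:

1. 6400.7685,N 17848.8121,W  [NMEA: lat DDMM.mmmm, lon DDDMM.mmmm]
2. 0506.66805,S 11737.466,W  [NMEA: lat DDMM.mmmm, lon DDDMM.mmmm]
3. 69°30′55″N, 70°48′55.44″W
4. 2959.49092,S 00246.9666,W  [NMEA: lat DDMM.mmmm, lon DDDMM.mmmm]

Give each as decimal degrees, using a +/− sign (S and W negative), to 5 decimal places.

1. 64.01281, -178.81354
2. -5.11113, -117.62443
3. 69.51528, -70.81540
4. -29.99152, -2.78278

Point 1:
  Lat: split at 2 digits → 64° and 0.7685′; 64 + 0.7685/60 = 64.012808
  N → positive
  Longitude: split at 3 digits → 178° and 48.8121′; 178 + 48.8121/60 = 178.813535
  W → negative
Point 2:
  Latitude: degrees = first 2 digits = 5, minutes = 6.66805; 5 + 6.66805/60 = 5.111134
  hemisphere S, so the sign is −
  λ: degrees = first 3 digits = 117, minutes = 37.466; 117 + 37.466/60 = 117.624433
  hemisphere W, so the sign is −
Point 3:
  Lat: 30′ + 55″ = 30.91667′; 69 + 30.91667/60 = 69.515278
  N ⇒ keep positive
  λ: 48′ + 55.44″ = 48.92400′; 70 + 48.92400/60 = 70.815400
  W ⇒ negate
Point 4:
  Lat: split at 2 digits → 29° and 59.49092′; 29 + 59.49092/60 = 29.991515
  hemisphere S, so the sign is −
  λ: split at 3 digits → 002° and 46.9666′; 2 + 46.9666/60 = 2.782777
  W ⇒ negate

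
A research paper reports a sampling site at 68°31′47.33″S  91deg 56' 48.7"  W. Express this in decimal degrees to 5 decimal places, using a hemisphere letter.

Lat: 31′ + 47.33″ = 31.78883′; 68 + 31.78883/60 = 68.529814
λ: 91 + 56/60 + 48.7/3600 = 91.946861

68.52981° S, 91.94686° W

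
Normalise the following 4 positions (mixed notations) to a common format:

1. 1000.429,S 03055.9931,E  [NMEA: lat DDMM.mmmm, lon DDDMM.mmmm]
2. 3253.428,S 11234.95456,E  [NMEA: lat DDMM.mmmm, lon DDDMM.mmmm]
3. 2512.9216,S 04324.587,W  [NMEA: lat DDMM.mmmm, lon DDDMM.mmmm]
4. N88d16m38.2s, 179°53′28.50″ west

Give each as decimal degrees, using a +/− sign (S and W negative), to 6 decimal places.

1. -10.007150, 30.933218
2. -32.890467, 112.582576
3. -25.215360, -43.409783
4. 88.277278, -179.891250

Point 1:
  Latitude: degrees = first 2 digits = 10, minutes = 0.429; 10 + 0.429/60 = 10.0071500
  S ⇒ negate
  λ: split at 3 digits → 030° and 55.9931′; 30 + 55.9931/60 = 30.9332183
  E ⇒ keep positive
Point 2:
  Latitude: split at 2 digits → 32° and 53.428′; 32 + 53.428/60 = 32.8904667
  S ⇒ negate
  λ: split at 3 digits → 112° and 34.95456′; 112 + 34.95456/60 = 112.5825760
  E ⇒ keep positive
Point 3:
  Lat: degrees = first 2 digits = 25, minutes = 12.9216; 25 + 12.9216/60 = 25.2153600
  hemisphere S, so the sign is −
  λ: split at 3 digits → 043° and 24.587′; 43 + 24.587/60 = 43.4097833
  W ⇒ negate
Point 4:
  Latitude: 88° + 16/60 + 38.2/3600 = 88 + 0.266667 + 0.010611 = 88.2772778
  N ⇒ keep positive
  Lon: 179° + 53/60 + 28.5/3600 = 179 + 0.883333 + 0.007917 = 179.8912500
  hemisphere W, so the sign is −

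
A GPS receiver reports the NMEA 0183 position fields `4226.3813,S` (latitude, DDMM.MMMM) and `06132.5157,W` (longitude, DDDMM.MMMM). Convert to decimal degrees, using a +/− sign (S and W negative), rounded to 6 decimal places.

-42.439688, -61.541928

φ: degrees = first 2 digits = 42, minutes = 26.3813; 42 + 26.3813/60 = 42.4396883
S ⇒ negate
Longitude: degrees = first 3 digits = 61, minutes = 32.5157; 61 + 32.5157/60 = 61.5419283
W → negative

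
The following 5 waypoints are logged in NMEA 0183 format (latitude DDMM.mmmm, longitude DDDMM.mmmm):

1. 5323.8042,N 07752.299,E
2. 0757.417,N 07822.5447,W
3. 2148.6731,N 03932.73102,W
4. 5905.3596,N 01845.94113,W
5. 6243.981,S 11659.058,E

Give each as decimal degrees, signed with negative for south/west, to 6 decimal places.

1. 53.396737, 77.871650
2. 7.956950, -78.375745
3. 21.811218, -39.545517
4. 59.089327, -18.765686
5. -62.733017, 116.984300

Point 1:
  φ: split at 2 digits → 53° and 23.8042′; 53 + 23.8042/60 = 53.3967367
  N ⇒ keep positive
  Longitude: split at 3 digits → 077° and 52.299′; 77 + 52.299/60 = 77.8716500
  E → positive
Point 2:
  φ: degrees = first 2 digits = 7, minutes = 57.417; 7 + 57.417/60 = 7.9569500
  N → positive
  Longitude: degrees = first 3 digits = 78, minutes = 22.5447; 78 + 22.5447/60 = 78.3757450
  hemisphere W, so the sign is −
Point 3:
  φ: split at 2 digits → 21° and 48.6731′; 21 + 48.6731/60 = 21.8112183
  N → positive
  Longitude: degrees = first 3 digits = 39, minutes = 32.73102; 39 + 32.73102/60 = 39.5455170
  W ⇒ negate
Point 4:
  Lat: degrees = first 2 digits = 59, minutes = 5.3596; 59 + 5.3596/60 = 59.0893267
  N → positive
  Lon: split at 3 digits → 018° and 45.94113′; 18 + 45.94113/60 = 18.7656855
  hemisphere W, so the sign is −
Point 5:
  φ: split at 2 digits → 62° and 43.981′; 62 + 43.981/60 = 62.7330167
  S → negative
  Lon: split at 3 digits → 116° and 59.058′; 116 + 59.058/60 = 116.9843000
  E ⇒ keep positive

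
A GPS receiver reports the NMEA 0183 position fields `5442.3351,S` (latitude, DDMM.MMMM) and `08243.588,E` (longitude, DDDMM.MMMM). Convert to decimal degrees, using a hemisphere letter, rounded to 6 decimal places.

φ: split at 2 digits → 54° and 42.3351′; 54 + 42.3351/60 = 54.7055850
Lon: degrees = first 3 digits = 82, minutes = 43.588; 82 + 43.588/60 = 82.7264667

54.705585° S, 82.726467° E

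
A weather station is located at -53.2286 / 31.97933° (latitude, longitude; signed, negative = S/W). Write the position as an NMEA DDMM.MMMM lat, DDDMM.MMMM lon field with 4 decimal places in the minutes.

Latitude is negative → S; |value| = 53.228600
Latitude: 53° + 0.228600 × 60 = 53° 13.716000′
λ: minutes = (31.979330 − 31) × 60 = 58.759800

5313.7160,S / 03158.7598,E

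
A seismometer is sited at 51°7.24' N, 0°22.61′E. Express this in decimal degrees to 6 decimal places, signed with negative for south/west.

51.120667, 0.376833

Lat: 7.24′ = 0.120667°; total 51.1206667
N ⇒ keep positive
λ: 0 + 22.61/60 = 0.3768333
E ⇒ keep positive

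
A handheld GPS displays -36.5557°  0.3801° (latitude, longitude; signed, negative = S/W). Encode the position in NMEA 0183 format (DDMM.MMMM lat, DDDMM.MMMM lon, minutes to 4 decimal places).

Latitude is negative → S; |value| = 36.555700
Lat: minutes = (36.555700 − 36) × 60 = 33.342000
Lon: 0° + 0.380100 × 60 = 0° 22.806000′

3633.3420,S / 00022.8060,E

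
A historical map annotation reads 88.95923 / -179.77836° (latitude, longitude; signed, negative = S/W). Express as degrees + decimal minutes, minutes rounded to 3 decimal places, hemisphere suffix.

88° 57.554′ N, 179° 46.702′ W

Lat: minutes = (88.959230 − 88) × 60 = 57.55380
Longitude is negative → W; |value| = 179.778360
Longitude: minutes = (179.778360 − 179) × 60 = 46.70160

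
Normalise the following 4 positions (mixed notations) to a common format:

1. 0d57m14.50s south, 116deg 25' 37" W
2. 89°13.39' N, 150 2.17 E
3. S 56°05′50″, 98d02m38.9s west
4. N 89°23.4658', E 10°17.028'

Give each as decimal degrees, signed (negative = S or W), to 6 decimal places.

Point 1:
  Lat: 0° + 57/60 + 14.5/3600 = 0 + 0.950000 + 0.004028 = 0.9540278
  S ⇒ negate
  Lon: 25′ + 37″ = 25.61667′; 116 + 25.61667/60 = 116.4269444
  W → negative
Point 2:
  φ: 89 + 13.39/60 = 89.2231667
  N ⇒ keep positive
  λ: 150 + 2.17/60 = 150.0361667
  E ⇒ keep positive
Point 3:
  Lat: 56 + 5/60 + 50/3600 = 56.0972222
  hemisphere S, so the sign is −
  λ: 98° + 2/60 + 38.9/3600 = 98 + 0.033333 + 0.010806 = 98.0441389
  W ⇒ negate
Point 4:
  Latitude: 23.4658′ = 0.391097°; total 89.3910967
  N → positive
  Lon: 10 + 17.028/60 = 10.2838000
  E ⇒ keep positive

1. -0.954028, -116.426944
2. 89.223167, 150.036167
3. -56.097222, -98.044139
4. 89.391097, 10.283800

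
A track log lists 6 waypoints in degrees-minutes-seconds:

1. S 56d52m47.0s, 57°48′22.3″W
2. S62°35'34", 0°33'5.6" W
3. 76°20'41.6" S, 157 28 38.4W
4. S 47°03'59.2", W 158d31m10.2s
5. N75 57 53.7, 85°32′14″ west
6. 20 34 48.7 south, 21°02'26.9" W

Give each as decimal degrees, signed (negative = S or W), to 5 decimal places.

1. -56.87972, -57.80619
2. -62.59278, -0.55156
3. -76.34489, -157.47733
4. -47.06644, -158.51950
5. 75.96492, -85.53722
6. -20.58019, -21.04081

Point 1:
  φ: 52′ + 47″ = 52.78333′; 56 + 52.78333/60 = 56.879722
  S → negative
  Longitude: 48′ + 22.3″ = 48.37167′; 57 + 48.37167/60 = 57.806194
  hemisphere W, so the sign is −
Point 2:
  Latitude: 62° + 35/60 + 34/3600 = 62 + 0.583333 + 0.009444 = 62.592778
  S → negative
  Lon: 0 + 33/60 + 5.6/3600 = 0.551556
  W ⇒ negate
Point 3:
  Latitude: 76° + 20/60 + 41.6/3600 = 76 + 0.333333 + 0.011556 = 76.344889
  S ⇒ negate
  Longitude: 157 + 28/60 + 38.4/3600 = 157.477333
  hemisphere W, so the sign is −
Point 4:
  Latitude: 47° + 3/60 + 59.2/3600 = 47 + 0.050000 + 0.016444 = 47.066444
  S ⇒ negate
  Longitude: 158 + 31/60 + 10.2/3600 = 158.519500
  W ⇒ negate
Point 5:
  Lat: 75° + 57/60 + 53.7/3600 = 75 + 0.950000 + 0.014917 = 75.964917
  N ⇒ keep positive
  Lon: 85° + 32/60 + 14/3600 = 85 + 0.533333 + 0.003889 = 85.537222
  W ⇒ negate
Point 6:
  Lat: 34′ + 48.7″ = 34.81167′; 20 + 34.81167/60 = 20.580194
  S → negative
  λ: 21° + 2/60 + 26.9/3600 = 21 + 0.033333 + 0.007472 = 21.040806
  W ⇒ negate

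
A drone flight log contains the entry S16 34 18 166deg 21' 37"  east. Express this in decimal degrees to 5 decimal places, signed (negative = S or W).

φ: 16° + 34/60 + 18/3600 = 16 + 0.566667 + 0.005000 = 16.571667
S ⇒ negate
Lon: 166 + 21/60 + 37/3600 = 166.360278
E → positive

-16.57167, 166.36028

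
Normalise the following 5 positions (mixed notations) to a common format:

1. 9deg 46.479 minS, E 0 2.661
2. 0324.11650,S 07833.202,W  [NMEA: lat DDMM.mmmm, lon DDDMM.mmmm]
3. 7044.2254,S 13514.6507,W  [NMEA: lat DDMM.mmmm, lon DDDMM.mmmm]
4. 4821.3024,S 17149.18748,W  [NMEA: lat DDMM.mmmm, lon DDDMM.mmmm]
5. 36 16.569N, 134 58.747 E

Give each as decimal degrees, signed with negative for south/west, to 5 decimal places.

1. -9.77465, 0.04435
2. -3.40194, -78.55337
3. -70.73709, -135.24418
4. -48.35504, -171.81979
5. 36.27615, 134.97912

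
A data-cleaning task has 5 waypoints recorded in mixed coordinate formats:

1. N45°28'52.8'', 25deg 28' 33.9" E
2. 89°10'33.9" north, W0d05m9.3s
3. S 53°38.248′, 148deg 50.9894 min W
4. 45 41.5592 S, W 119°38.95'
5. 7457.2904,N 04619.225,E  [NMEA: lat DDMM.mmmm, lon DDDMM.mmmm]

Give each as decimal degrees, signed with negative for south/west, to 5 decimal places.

Point 1:
  Lat: 28′ + 52.8″ = 28.88000′; 45 + 28.88000/60 = 45.481333
  N → positive
  Longitude: 25° + 28/60 + 33.9/3600 = 25 + 0.466667 + 0.009417 = 25.476083
  E → positive
Point 2:
  Lat: 10′ + 33.9″ = 10.56500′; 89 + 10.56500/60 = 89.176083
  N → positive
  Lon: 0° + 5/60 + 9.3/3600 = 0 + 0.083333 + 0.002583 = 0.085917
  W ⇒ negate
Point 3:
  Latitude: 38.248′ = 0.637467°; total 53.637467
  S ⇒ negate
  Lon: 50.9894′ = 0.849823°; total 148.849823
  W → negative
Point 4:
  Latitude: 41.5592′ = 0.692653°; total 45.692653
  S ⇒ negate
  λ: 38.95′ = 0.649167°; total 119.649167
  W → negative
Point 5:
  Lat: split at 2 digits → 74° and 57.2904′; 74 + 57.2904/60 = 74.954840
  N → positive
  Longitude: degrees = first 3 digits = 46, minutes = 19.225; 46 + 19.225/60 = 46.320417
  E → positive

1. 45.48133, 25.47608
2. 89.17608, -0.08592
3. -53.63747, -148.84982
4. -45.69265, -119.64917
5. 74.95484, 46.32042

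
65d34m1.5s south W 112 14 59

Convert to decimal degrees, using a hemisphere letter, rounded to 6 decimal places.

65.567083° S, 112.249722° W

Lat: 65 + 34/60 + 1.5/3600 = 65.5670833
Lon: 112° + 14/60 + 59/3600 = 112 + 0.233333 + 0.016389 = 112.2497222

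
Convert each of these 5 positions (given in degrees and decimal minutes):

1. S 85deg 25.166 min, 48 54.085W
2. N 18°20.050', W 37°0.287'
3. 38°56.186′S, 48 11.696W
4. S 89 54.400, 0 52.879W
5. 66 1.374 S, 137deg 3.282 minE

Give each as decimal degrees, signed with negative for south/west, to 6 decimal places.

1. -85.419433, -48.901417
2. 18.334167, -37.004783
3. -38.936433, -48.194933
4. -89.906667, -0.881317
5. -66.022900, 137.054700

Point 1:
  φ: 25.166′ = 0.419433°; total 85.4194333
  S ⇒ negate
  Longitude: 48 + 54.085/60 = 48.9014167
  W ⇒ negate
Point 2:
  Lat: 20.05′ = 0.334167°; total 18.3341667
  N → positive
  Longitude: 37 + 0.287/60 = 37.0047833
  W ⇒ negate
Point 3:
  φ: 38 + 56.186/60 = 38.9364333
  S → negative
  Lon: 48 + 11.696/60 = 48.1949333
  hemisphere W, so the sign is −
Point 4:
  Latitude: 54.4′ = 0.906667°; total 89.9066667
  S ⇒ negate
  λ: 52.879′ = 0.881317°; total 0.8813167
  W → negative
Point 5:
  Latitude: 66 + 1.374/60 = 66.0229000
  S ⇒ negate
  λ: 3.282′ = 0.054700°; total 137.0547000
  E ⇒ keep positive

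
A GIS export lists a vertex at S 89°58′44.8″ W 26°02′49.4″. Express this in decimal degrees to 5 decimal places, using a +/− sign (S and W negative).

Latitude: 58′ + 44.8″ = 58.74667′; 89 + 58.74667/60 = 89.979111
S ⇒ negate
λ: 2′ + 49.4″ = 2.82333′; 26 + 2.82333/60 = 26.047056
hemisphere W, so the sign is −

-89.97911, -26.04706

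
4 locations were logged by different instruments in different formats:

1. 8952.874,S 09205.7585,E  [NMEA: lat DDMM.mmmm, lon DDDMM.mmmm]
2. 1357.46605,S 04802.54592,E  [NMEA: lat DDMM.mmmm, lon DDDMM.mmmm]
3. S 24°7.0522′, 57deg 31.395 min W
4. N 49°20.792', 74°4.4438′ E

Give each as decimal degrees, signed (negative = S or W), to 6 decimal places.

1. -89.881233, 92.095975
2. -13.957768, 48.042432
3. -24.117537, -57.523250
4. 49.346533, 74.074063

Point 1:
  φ: degrees = first 2 digits = 89, minutes = 52.874; 89 + 52.874/60 = 89.8812333
  hemisphere S, so the sign is −
  Longitude: degrees = first 3 digits = 92, minutes = 5.7585; 92 + 5.7585/60 = 92.0959750
  E ⇒ keep positive
Point 2:
  Lat: split at 2 digits → 13° and 57.46605′; 13 + 57.46605/60 = 13.9577675
  hemisphere S, so the sign is −
  λ: split at 3 digits → 048° and 2.54592′; 48 + 2.54592/60 = 48.0424320
  E → positive
Point 3:
  Lat: 7.0522′ = 0.117537°; total 24.1175367
  S → negative
  Longitude: 31.395′ = 0.523250°; total 57.5232500
  W ⇒ negate
Point 4:
  Lat: 49 + 20.792/60 = 49.3465333
  N → positive
  λ: 74 + 4.4438/60 = 74.0740633
  E → positive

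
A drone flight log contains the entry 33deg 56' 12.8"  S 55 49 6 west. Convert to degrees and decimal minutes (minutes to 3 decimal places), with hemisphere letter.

33° 56.213′ S, 55° 49.100′ W

Lat: seconds/60 = 0.21333; minutes = 56 + 0.21333 = 56.21333
Longitude: seconds/60 = 0.10000; minutes = 49 + 0.10000 = 49.10000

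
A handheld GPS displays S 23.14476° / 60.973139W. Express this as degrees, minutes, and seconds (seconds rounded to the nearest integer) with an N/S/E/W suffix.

23°08′41″ S, 60°58′23″ W

Lat: 0.144760 × 60 = 8.68560′ → 8′, remainder × 60 = 41.14″
λ: whole degrees 60; 58.38834′ → 58′ and 23.30″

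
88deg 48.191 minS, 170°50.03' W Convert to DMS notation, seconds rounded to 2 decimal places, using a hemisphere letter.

88°48′11.46″ S, 170°50′1.80″ W

Lat: fractional minutes 0.19100 × 60 = 11.4600″
λ: fractional minutes 0.03000 × 60 = 1.8000″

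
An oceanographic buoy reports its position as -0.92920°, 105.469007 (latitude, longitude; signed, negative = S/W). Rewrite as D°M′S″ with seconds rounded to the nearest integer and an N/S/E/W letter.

Latitude is negative → S; |value| = 0.929200
φ: 0.929200° → 55.75200′; 0.75200 × 60 = 45.12″
λ: 0.469007° → 28.14042′; 0.14042 × 60 = 8.43″

0°55′45″ S, 105°28′8″ E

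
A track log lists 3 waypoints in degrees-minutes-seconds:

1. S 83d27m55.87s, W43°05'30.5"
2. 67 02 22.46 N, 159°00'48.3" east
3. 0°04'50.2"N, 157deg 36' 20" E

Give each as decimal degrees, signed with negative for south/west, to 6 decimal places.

Point 1:
  φ: 83 + 27/60 + 55.87/3600 = 83.4655194
  S → negative
  Lon: 43° + 5/60 + 30.5/3600 = 43 + 0.083333 + 0.008472 = 43.0918056
  hemisphere W, so the sign is −
Point 2:
  Lat: 67 + 2/60 + 22.46/3600 = 67.0395722
  N → positive
  λ: 0′ + 48.3″ = 0.80500′; 159 + 0.80500/60 = 159.0134167
  E ⇒ keep positive
Point 3:
  Lat: 0 + 4/60 + 50.2/3600 = 0.0806111
  N ⇒ keep positive
  λ: 36′ + 20″ = 36.33333′; 157 + 36.33333/60 = 157.6055556
  E ⇒ keep positive

1. -83.465519, -43.091806
2. 67.039572, 159.013417
3. 0.080611, 157.605556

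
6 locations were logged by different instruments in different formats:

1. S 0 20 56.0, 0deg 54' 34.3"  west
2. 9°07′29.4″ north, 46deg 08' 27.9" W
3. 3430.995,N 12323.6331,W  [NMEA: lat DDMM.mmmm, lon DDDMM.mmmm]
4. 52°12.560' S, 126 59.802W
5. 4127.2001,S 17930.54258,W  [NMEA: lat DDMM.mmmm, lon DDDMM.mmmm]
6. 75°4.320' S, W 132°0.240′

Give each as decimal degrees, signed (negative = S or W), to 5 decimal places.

Point 1:
  Latitude: 0° + 20/60 + 56/3600 = 0 + 0.333333 + 0.015556 = 0.348889
  hemisphere S, so the sign is −
  Longitude: 0° + 54/60 + 34.3/3600 = 0 + 0.900000 + 0.009528 = 0.909528
  hemisphere W, so the sign is −
Point 2:
  Latitude: 9 + 7/60 + 29.4/3600 = 9.124833
  N ⇒ keep positive
  λ: 46° + 8/60 + 27.9/3600 = 46 + 0.133333 + 0.007750 = 46.141083
  W → negative
Point 3:
  Lat: split at 2 digits → 34° and 30.995′; 34 + 30.995/60 = 34.516583
  N ⇒ keep positive
  λ: split at 3 digits → 123° and 23.6331′; 123 + 23.6331/60 = 123.393885
  hemisphere W, so the sign is −
Point 4:
  φ: 12.56′ = 0.209333°; total 52.209333
  hemisphere S, so the sign is −
  Lon: 59.802′ = 0.996700°; total 126.996700
  W ⇒ negate
Point 5:
  Lat: split at 2 digits → 41° and 27.2001′; 41 + 27.2001/60 = 41.453335
  S ⇒ negate
  Lon: split at 3 digits → 179° and 30.54258′; 179 + 30.54258/60 = 179.509043
  W ⇒ negate
Point 6:
  Lat: 4.32′ = 0.072000°; total 75.072000
  S → negative
  Longitude: 132 + 0.24/60 = 132.004000
  W ⇒ negate

1. -0.34889, -0.90953
2. 9.12483, -46.14108
3. 34.51658, -123.39389
4. -52.20933, -126.99670
5. -41.45334, -179.50904
6. -75.07200, -132.00400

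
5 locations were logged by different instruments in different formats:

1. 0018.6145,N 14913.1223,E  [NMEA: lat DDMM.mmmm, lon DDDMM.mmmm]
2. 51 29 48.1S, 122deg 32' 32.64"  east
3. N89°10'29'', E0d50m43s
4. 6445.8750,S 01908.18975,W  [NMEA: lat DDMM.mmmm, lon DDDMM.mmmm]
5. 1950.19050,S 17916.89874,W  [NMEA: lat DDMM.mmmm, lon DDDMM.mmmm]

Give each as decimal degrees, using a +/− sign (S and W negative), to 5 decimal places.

1. 0.31024, 149.21871
2. -51.49669, 122.54240
3. 89.17472, 0.84528
4. -64.76458, -19.13650
5. -19.83651, -179.28165

Point 1:
  Latitude: degrees = first 2 digits = 0, minutes = 18.6145; 0 + 18.6145/60 = 0.310242
  N → positive
  λ: split at 3 digits → 149° and 13.1223′; 149 + 13.1223/60 = 149.218705
  E → positive
Point 2:
  φ: 51° + 29/60 + 48.1/3600 = 51 + 0.483333 + 0.013361 = 51.496694
  S → negative
  λ: 122° + 32/60 + 32.64/3600 = 122 + 0.533333 + 0.009067 = 122.542400
  E ⇒ keep positive
Point 3:
  φ: 89° + 10/60 + 29/3600 = 89 + 0.166667 + 0.008056 = 89.174722
  N ⇒ keep positive
  λ: 0° + 50/60 + 43/3600 = 0 + 0.833333 + 0.011944 = 0.845278
  E ⇒ keep positive
Point 4:
  Lat: degrees = first 2 digits = 64, minutes = 45.875; 64 + 45.875/60 = 64.764583
  S → negative
  Longitude: degrees = first 3 digits = 19, minutes = 8.18975; 19 + 8.18975/60 = 19.136496
  W → negative
Point 5:
  Latitude: degrees = first 2 digits = 19, minutes = 50.1905; 19 + 50.1905/60 = 19.836508
  hemisphere S, so the sign is −
  Longitude: degrees = first 3 digits = 179, minutes = 16.89874; 179 + 16.89874/60 = 179.281646
  W → negative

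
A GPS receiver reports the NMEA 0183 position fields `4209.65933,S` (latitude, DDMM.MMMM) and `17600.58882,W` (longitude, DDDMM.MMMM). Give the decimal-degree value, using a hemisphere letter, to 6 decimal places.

Lat: split at 2 digits → 42° and 9.65933′; 42 + 9.65933/60 = 42.1609888
Lon: split at 3 digits → 176° and 0.58882′; 176 + 0.58882/60 = 176.0098137

42.160989° S, 176.009814° W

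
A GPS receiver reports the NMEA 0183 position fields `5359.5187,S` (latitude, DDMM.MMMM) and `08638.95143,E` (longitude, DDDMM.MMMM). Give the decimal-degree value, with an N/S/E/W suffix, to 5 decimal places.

φ: degrees = first 2 digits = 53, minutes = 59.5187; 53 + 59.5187/60 = 53.991978
Longitude: degrees = first 3 digits = 86, minutes = 38.95143; 86 + 38.95143/60 = 86.649191

53.99198° S, 86.64919° E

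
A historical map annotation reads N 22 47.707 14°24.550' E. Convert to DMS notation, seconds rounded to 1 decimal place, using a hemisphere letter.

Lat: 47.70700′ → 47′ and 0.70700 × 60 = 42.420″
λ: fractional minutes 0.55000 × 60 = 33.000″

22°47′42.4″ N, 14°24′33.0″ E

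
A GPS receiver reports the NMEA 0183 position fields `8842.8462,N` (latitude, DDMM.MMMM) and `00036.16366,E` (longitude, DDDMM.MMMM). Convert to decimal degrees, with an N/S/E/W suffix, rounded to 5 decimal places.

88.71410° N, 0.60273° E

Lat: degrees = first 2 digits = 88, minutes = 42.8462; 88 + 42.8462/60 = 88.714103
λ: split at 3 digits → 000° and 36.16366′; 0 + 36.16366/60 = 0.602728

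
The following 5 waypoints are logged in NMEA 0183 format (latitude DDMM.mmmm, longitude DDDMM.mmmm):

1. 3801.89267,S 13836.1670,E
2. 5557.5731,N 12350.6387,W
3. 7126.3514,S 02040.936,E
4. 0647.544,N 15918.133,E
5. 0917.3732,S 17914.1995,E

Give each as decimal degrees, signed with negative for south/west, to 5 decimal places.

1. -38.03154, 138.60278
2. 55.95955, -123.84398
3. -71.43919, 20.68227
4. 6.79240, 159.30222
5. -9.28955, 179.23666

Point 1:
  Lat: degrees = first 2 digits = 38, minutes = 1.89267; 38 + 1.89267/60 = 38.031545
  S ⇒ negate
  λ: degrees = first 3 digits = 138, minutes = 36.167; 138 + 36.167/60 = 138.602783
  E → positive
Point 2:
  Latitude: split at 2 digits → 55° and 57.5731′; 55 + 57.5731/60 = 55.959552
  N ⇒ keep positive
  Lon: degrees = first 3 digits = 123, minutes = 50.6387; 123 + 50.6387/60 = 123.843978
  W ⇒ negate
Point 3:
  φ: degrees = first 2 digits = 71, minutes = 26.3514; 71 + 26.3514/60 = 71.439190
  S → negative
  λ: split at 3 digits → 020° and 40.936′; 20 + 40.936/60 = 20.682267
  E → positive
Point 4:
  φ: degrees = first 2 digits = 6, minutes = 47.544; 6 + 47.544/60 = 6.792400
  N ⇒ keep positive
  Longitude: degrees = first 3 digits = 159, minutes = 18.133; 159 + 18.133/60 = 159.302217
  E → positive
Point 5:
  Lat: degrees = first 2 digits = 9, minutes = 17.3732; 9 + 17.3732/60 = 9.289553
  S → negative
  Lon: split at 3 digits → 179° and 14.1995′; 179 + 14.1995/60 = 179.236658
  E ⇒ keep positive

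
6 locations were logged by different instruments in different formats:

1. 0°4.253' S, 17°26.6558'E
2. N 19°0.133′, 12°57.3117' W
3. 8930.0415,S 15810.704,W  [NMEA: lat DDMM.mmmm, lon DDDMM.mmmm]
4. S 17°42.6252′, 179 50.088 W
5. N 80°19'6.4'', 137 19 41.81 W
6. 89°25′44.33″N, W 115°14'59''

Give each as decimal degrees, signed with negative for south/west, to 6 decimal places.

1. -0.070883, 17.444263
2. 19.002217, -12.955195
3. -89.500692, -158.178400
4. -17.710420, -179.834800
5. 80.318444, -137.328281
6. 89.428981, -115.249722

Point 1:
  φ: 0 + 4.253/60 = 0.0708833
  S ⇒ negate
  Longitude: 17 + 26.6558/60 = 17.4442633
  E ⇒ keep positive
Point 2:
  Latitude: 0.133′ = 0.002217°; total 19.0022167
  N ⇒ keep positive
  λ: 57.3117′ = 0.955195°; total 12.9551950
  W ⇒ negate
Point 3:
  Lat: degrees = first 2 digits = 89, minutes = 30.0415; 89 + 30.0415/60 = 89.5006917
  S → negative
  Longitude: split at 3 digits → 158° and 10.704′; 158 + 10.704/60 = 158.1784000
  W ⇒ negate
Point 4:
  φ: 17 + 42.6252/60 = 17.7104200
  S ⇒ negate
  Lon: 179 + 50.088/60 = 179.8348000
  hemisphere W, so the sign is −
Point 5:
  Lat: 19′ + 6.4″ = 19.10667′; 80 + 19.10667/60 = 80.3184444
  N ⇒ keep positive
  λ: 137 + 19/60 + 41.81/3600 = 137.3282806
  hemisphere W, so the sign is −
Point 6:
  φ: 89° + 25/60 + 44.33/3600 = 89 + 0.416667 + 0.012314 = 89.4289806
  N → positive
  λ: 115° + 14/60 + 59/3600 = 115 + 0.233333 + 0.016389 = 115.2497222
  W ⇒ negate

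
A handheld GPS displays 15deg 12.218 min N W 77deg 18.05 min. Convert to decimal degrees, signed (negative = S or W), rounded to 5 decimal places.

Latitude: 12.218′ = 0.203633°; total 15.203633
N ⇒ keep positive
λ: 77 + 18.05/60 = 77.300833
W ⇒ negate

15.20363, -77.30083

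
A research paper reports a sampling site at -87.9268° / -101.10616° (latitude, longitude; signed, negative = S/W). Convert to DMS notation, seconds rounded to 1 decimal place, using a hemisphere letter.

Latitude is negative → S; |value| = 87.926800
Latitude: 0.926800 × 60 = 55.60800′ → 55′, remainder × 60 = 36.480″
Longitude is negative → W; |value| = 101.106160
Lon: 0.106160° → 6.36960′; 0.36960 × 60 = 22.176″

87°55′36.5″ S, 101°06′22.2″ W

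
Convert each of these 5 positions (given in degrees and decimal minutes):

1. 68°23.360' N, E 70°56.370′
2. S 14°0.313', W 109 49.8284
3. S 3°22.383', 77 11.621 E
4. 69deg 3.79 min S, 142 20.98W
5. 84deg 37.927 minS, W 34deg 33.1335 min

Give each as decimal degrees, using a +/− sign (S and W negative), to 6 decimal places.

Point 1:
  Latitude: 23.36′ = 0.389333°; total 68.3893333
  N ⇒ keep positive
  Longitude: 70 + 56.37/60 = 70.9395000
  E → positive
Point 2:
  φ: 14 + 0.313/60 = 14.0052167
  S ⇒ negate
  λ: 109 + 49.8284/60 = 109.8304733
  W ⇒ negate
Point 3:
  Latitude: 3 + 22.383/60 = 3.3730500
  S ⇒ negate
  Lon: 77 + 11.621/60 = 77.1936833
  E → positive
Point 4:
  Latitude: 69 + 3.79/60 = 69.0631667
  S → negative
  Longitude: 20.98′ = 0.349667°; total 142.3496667
  W ⇒ negate
Point 5:
  φ: 84 + 37.927/60 = 84.6321167
  S → negative
  Longitude: 34 + 33.1335/60 = 34.5522250
  hemisphere W, so the sign is −

1. 68.389333, 70.939500
2. -14.005217, -109.830473
3. -3.373050, 77.193683
4. -69.063167, -142.349667
5. -84.632117, -34.552225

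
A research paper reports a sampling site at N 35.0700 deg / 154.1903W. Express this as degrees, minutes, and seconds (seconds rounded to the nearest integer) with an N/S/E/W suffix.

Latitude: 0.070000° → 4.20000′; 0.20000 × 60 = 12.00″
λ: 0.190300 × 60 = 11.41800′ → 11′, remainder × 60 = 25.08″

35°04′12″ N, 154°11′25″ W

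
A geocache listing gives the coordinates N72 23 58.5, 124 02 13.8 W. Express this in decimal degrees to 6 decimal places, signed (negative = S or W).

72.399583, -124.037167

Latitude: 23′ + 58.5″ = 23.97500′; 72 + 23.97500/60 = 72.3995833
N → positive
Lon: 2′ + 13.8″ = 2.23000′; 124 + 2.23000/60 = 124.0371667
W ⇒ negate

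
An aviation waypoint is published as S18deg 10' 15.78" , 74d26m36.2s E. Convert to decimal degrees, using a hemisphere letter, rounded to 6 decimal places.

Lat: 10′ + 15.78″ = 10.26300′; 18 + 10.26300/60 = 18.1710500
Longitude: 26′ + 36.2″ = 26.60333′; 74 + 26.60333/60 = 74.4433889

18.171050° S, 74.443389° E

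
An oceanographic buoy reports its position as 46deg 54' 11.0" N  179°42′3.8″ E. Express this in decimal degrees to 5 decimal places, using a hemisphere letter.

46.90306° N, 179.70106° E

Lat: 46° + 54/60 + 11/3600 = 46 + 0.900000 + 0.003056 = 46.903056
Lon: 42′ + 3.8″ = 42.06333′; 179 + 42.06333/60 = 179.701056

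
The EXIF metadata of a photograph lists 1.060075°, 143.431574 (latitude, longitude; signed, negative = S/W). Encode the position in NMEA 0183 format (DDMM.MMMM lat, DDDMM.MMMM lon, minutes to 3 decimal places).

0103.605,N / 14325.894,E

Lat: 1° + 0.060075 × 60 = 1° 3.60450′
Lon: fractional part 0.431574 → 25.89444 minutes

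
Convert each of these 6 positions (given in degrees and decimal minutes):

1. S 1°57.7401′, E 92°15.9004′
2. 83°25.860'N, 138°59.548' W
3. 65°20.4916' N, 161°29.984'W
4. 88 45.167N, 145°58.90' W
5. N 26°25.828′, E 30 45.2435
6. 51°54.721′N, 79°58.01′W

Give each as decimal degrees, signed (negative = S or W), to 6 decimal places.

1. -1.962335, 92.265007
2. 83.431000, -138.992467
3. 65.341527, -161.499733
4. 88.752783, -145.981667
5. 26.430467, 30.754058
6. 51.912017, -79.966833

Point 1:
  Latitude: 1 + 57.7401/60 = 1.9623350
  S ⇒ negate
  λ: 15.9004′ = 0.265007°; total 92.2650067
  E → positive
Point 2:
  Latitude: 25.86′ = 0.431000°; total 83.4310000
  N → positive
  λ: 138 + 59.548/60 = 138.9924667
  W ⇒ negate
Point 3:
  Latitude: 65 + 20.4916/60 = 65.3415267
  N ⇒ keep positive
  Longitude: 161 + 29.984/60 = 161.4997333
  W → negative
Point 4:
  φ: 45.167′ = 0.752783°; total 88.7527833
  N ⇒ keep positive
  λ: 58.9′ = 0.981667°; total 145.9816667
  W ⇒ negate
Point 5:
  φ: 26 + 25.828/60 = 26.4304667
  N → positive
  λ: 45.2435′ = 0.754058°; total 30.7540583
  E ⇒ keep positive
Point 6:
  Lat: 54.721′ = 0.912017°; total 51.9120167
  N ⇒ keep positive
  Longitude: 79 + 58.01/60 = 79.9668333
  W ⇒ negate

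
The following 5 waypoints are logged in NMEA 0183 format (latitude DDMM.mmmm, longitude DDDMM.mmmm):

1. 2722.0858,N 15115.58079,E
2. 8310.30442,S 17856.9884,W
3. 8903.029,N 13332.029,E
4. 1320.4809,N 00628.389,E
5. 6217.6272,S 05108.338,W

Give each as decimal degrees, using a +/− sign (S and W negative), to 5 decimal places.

1. 27.36810, 151.25968
2. -83.17174, -178.94981
3. 89.05048, 133.53382
4. 13.34135, 6.47315
5. -62.29379, -51.13897

Point 1:
  φ: split at 2 digits → 27° and 22.0858′; 27 + 22.0858/60 = 27.368097
  N ⇒ keep positive
  λ: degrees = first 3 digits = 151, minutes = 15.58079; 151 + 15.58079/60 = 151.259680
  E → positive
Point 2:
  φ: split at 2 digits → 83° and 10.30442′; 83 + 10.30442/60 = 83.171740
  S → negative
  Lon: split at 3 digits → 178° and 56.9884′; 178 + 56.9884/60 = 178.949807
  hemisphere W, so the sign is −
Point 3:
  φ: split at 2 digits → 89° and 3.029′; 89 + 3.029/60 = 89.050483
  N → positive
  λ: split at 3 digits → 133° and 32.029′; 133 + 32.029/60 = 133.533817
  E → positive
Point 4:
  Latitude: split at 2 digits → 13° and 20.4809′; 13 + 20.4809/60 = 13.341348
  N ⇒ keep positive
  λ: split at 3 digits → 006° and 28.389′; 6 + 28.389/60 = 6.473150
  E ⇒ keep positive
Point 5:
  Lat: degrees = first 2 digits = 62, minutes = 17.6272; 62 + 17.6272/60 = 62.293787
  S ⇒ negate
  Longitude: degrees = first 3 digits = 51, minutes = 8.338; 51 + 8.338/60 = 51.138967
  W ⇒ negate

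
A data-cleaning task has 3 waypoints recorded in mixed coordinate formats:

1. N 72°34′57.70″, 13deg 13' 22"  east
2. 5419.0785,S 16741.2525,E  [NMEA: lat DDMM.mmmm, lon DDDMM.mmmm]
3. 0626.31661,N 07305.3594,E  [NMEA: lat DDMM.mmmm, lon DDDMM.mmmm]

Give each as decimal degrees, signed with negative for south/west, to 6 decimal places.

1. 72.582694, 13.222778
2. -54.317975, 167.687542
3. 6.438610, 73.089323

Point 1:
  φ: 72° + 34/60 + 57.7/3600 = 72 + 0.566667 + 0.016028 = 72.5826944
  N ⇒ keep positive
  Longitude: 13° + 13/60 + 22/3600 = 13 + 0.216667 + 0.006111 = 13.2227778
  E ⇒ keep positive
Point 2:
  Latitude: split at 2 digits → 54° and 19.0785′; 54 + 19.0785/60 = 54.3179750
  hemisphere S, so the sign is −
  Longitude: split at 3 digits → 167° and 41.2525′; 167 + 41.2525/60 = 167.6875417
  E → positive
Point 3:
  Latitude: split at 2 digits → 06° and 26.31661′; 6 + 26.31661/60 = 6.4386102
  N → positive
  Longitude: degrees = first 3 digits = 73, minutes = 5.3594; 73 + 5.3594/60 = 73.0893233
  E ⇒ keep positive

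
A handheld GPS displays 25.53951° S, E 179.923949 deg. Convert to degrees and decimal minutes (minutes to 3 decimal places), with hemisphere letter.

25° 32.371′ S, 179° 55.437′ E

Lat: fractional part 0.539510 → 32.37060 minutes
Lon: minutes = (179.923949 − 179) × 60 = 55.43694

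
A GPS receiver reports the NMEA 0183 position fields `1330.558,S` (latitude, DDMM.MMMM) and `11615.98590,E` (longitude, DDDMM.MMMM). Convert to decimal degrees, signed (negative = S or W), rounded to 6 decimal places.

-13.509300, 116.266432

φ: degrees = first 2 digits = 13, minutes = 30.558; 13 + 30.558/60 = 13.5093000
S → negative
Longitude: degrees = first 3 digits = 116, minutes = 15.9859; 116 + 15.9859/60 = 116.2664317
E → positive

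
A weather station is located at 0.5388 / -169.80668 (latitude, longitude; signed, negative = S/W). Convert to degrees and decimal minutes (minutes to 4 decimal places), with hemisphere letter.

0° 32.3280′ N, 169° 48.4008′ W

φ: 0° + 0.538800 × 60 = 0° 32.328000′
Longitude is negative → W; |value| = 169.806680
λ: minutes = (169.806680 − 169) × 60 = 48.400800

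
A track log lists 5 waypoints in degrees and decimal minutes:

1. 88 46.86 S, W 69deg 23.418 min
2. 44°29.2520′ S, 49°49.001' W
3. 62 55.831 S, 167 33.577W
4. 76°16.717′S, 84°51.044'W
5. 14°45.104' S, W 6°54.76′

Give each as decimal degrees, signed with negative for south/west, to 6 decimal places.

Point 1:
  φ: 46.86′ = 0.781000°; total 88.7810000
  S → negative
  Longitude: 69 + 23.418/60 = 69.3903000
  W ⇒ negate
Point 2:
  Latitude: 44 + 29.252/60 = 44.4875333
  S ⇒ negate
  λ: 49.001′ = 0.816683°; total 49.8166833
  W → negative
Point 3:
  Latitude: 55.831′ = 0.930517°; total 62.9305167
  S ⇒ negate
  λ: 167 + 33.577/60 = 167.5596167
  W → negative
Point 4:
  Latitude: 16.717′ = 0.278617°; total 76.2786167
  S → negative
  λ: 84 + 51.044/60 = 84.8507333
  hemisphere W, so the sign is −
Point 5:
  Lat: 14 + 45.104/60 = 14.7517333
  S → negative
  Lon: 6 + 54.76/60 = 6.9126667
  W → negative

1. -88.781000, -69.390300
2. -44.487533, -49.816683
3. -62.930517, -167.559617
4. -76.278617, -84.850733
5. -14.751733, -6.912667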